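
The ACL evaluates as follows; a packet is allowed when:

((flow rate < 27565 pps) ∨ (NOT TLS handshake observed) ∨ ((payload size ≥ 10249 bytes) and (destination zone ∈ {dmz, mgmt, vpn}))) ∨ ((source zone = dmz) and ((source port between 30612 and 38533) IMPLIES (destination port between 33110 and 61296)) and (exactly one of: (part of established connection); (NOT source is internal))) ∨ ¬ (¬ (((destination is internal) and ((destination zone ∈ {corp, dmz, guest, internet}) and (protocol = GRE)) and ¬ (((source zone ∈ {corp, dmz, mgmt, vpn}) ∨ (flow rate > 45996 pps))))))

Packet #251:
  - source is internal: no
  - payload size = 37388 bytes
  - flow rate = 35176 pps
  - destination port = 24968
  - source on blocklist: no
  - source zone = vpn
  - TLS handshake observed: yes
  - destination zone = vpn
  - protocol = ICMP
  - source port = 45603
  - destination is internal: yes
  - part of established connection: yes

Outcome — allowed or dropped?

Atomic conditions:
  flow rate < 27565 pps: 35176 < 27565 is false
  NOT TLS handshake observed: yes → false
  payload size ≥ 10249 bytes: 37388 ≥ 10249 is true
  destination zone ∈ {dmz, mgmt, vpn}: vpn is in the set → true
  source zone = dmz: vpn == dmz is false
  source port between 30612 and 38533: 45603 in [30612, 38533] is false
  destination port between 33110 and 61296: 24968 in [33110, 61296] is false
  part of established connection: yes → true
  NOT source is internal: no → true
  destination is internal: yes → true
  destination zone ∈ {corp, dmz, guest, internet}: vpn is not in the set → false
  protocol = GRE: ICMP == GRE is false
  source zone ∈ {corp, dmz, mgmt, vpn}: vpn is in the set → true
  flow rate > 45996 pps: 35176 > 45996 is false
Combine:
[1.3] true AND true = true
[1] false OR false OR true = true
[2.2] false → false (antecedent false ⇒ implication holds) = true
[2.3] exactly-one(true, true) = false
[2] false AND true AND false = false
[3.1.1.2] false AND false = false
[3.1.1.3.1] true OR false = true
[3.1.1.3] NOT true = false
[3.1.1] true AND false AND false = false
[3.1] NOT false = true
[3] NOT true = false
[root] true OR false OR false = true
Overall: true → allowed

Allowed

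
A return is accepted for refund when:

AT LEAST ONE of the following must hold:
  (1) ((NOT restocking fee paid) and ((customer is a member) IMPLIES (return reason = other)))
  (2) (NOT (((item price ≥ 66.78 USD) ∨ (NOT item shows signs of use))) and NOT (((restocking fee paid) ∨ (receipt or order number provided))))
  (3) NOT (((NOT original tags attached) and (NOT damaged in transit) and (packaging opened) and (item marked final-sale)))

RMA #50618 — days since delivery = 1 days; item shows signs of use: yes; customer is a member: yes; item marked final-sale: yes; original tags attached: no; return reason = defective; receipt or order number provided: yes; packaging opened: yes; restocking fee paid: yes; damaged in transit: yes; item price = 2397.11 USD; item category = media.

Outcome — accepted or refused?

Atomic conditions:
  NOT restocking fee paid: yes → false
  customer is a member: yes → true
  return reason = other: defective == other is false
  item price ≥ 66.78 USD: 2397.11 ≥ 66.78 is true
  NOT item shows signs of use: yes → false
  restocking fee paid: yes → true
  receipt or order number provided: yes → true
  NOT original tags attached: no → true
  NOT damaged in transit: yes → false
  packaging opened: yes → true
  item marked final-sale: yes → true
Combine:
[1.2] true → false = false
[1] false AND false = false
[2.1.1] true OR false = true
[2.1] NOT true = false
[2.2.1] true OR true = true
[2.2] NOT true = false
[2] false AND false = false
[3.1] true AND false AND true AND true = false
[3] NOT false = true
[root] false OR false OR true = true
Overall: true → accepted

Accepted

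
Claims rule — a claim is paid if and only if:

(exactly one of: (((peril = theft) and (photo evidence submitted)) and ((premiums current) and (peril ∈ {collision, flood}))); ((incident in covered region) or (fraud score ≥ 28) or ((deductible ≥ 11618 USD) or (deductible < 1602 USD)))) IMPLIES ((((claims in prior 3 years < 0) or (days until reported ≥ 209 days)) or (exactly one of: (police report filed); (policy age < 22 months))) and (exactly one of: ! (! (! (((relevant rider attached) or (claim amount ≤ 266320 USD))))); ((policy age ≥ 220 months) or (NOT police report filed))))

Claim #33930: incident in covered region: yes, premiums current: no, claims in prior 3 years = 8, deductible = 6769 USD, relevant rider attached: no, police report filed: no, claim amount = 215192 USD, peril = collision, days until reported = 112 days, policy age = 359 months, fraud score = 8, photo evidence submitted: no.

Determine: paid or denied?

Denied

Atomic conditions:
  peril = theft: collision == theft is false
  photo evidence submitted: no → false
  premiums current: no → false
  peril ∈ {collision, flood}: collision is in the set → true
  incident in covered region: yes → true
  fraud score ≥ 28: 8 ≥ 28 is false
  deductible ≥ 11618 USD: 6769 ≥ 11618 is false
  deductible < 1602 USD: 6769 < 1602 is false
  claims in prior 3 years < 0: 8 < 0 is false
  days until reported ≥ 209 days: 112 ≥ 209 is false
  police report filed: no → false
  policy age < 22 months: 359 < 22 is false
  relevant rider attached: no → false
  claim amount ≤ 266320 USD: 215192 ≤ 266320 is true
  policy age ≥ 220 months: 359 ≥ 220 is true
  NOT police report filed: no → true
Combine:
[1.1.1] false AND false = false
[1.1.2] false AND true = false
[1.1] false AND false = false
[1.2.3] false OR false = false
[1.2] true OR false OR false = true
[1] exactly-one(false, true) = true
[2.1.1] false OR false = false
[2.1.2] exactly-one(false, false) = false
[2.1] false OR false = false
[2.2.1.1.1.1] false OR true = true
[2.2.1.1.1] NOT true = false
[2.2.1.1] NOT false = true
[2.2.1] NOT true = false
[2.2.2] true OR true = true
[2.2] exactly-one(false, true) = true
[2] false AND true = false
[root] true → false = false
Overall: false → denied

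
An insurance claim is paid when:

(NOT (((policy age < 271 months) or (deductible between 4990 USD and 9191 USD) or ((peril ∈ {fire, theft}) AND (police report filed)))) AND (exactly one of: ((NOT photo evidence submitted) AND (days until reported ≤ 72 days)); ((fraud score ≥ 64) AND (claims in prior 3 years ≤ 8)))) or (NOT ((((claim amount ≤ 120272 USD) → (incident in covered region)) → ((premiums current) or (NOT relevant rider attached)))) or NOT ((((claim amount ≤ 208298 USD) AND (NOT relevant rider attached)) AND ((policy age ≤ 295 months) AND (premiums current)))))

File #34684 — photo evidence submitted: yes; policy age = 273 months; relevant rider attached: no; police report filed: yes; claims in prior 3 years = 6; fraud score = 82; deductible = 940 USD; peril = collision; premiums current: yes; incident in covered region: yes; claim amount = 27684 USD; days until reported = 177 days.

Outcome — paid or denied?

Paid

Atomic conditions:
  policy age < 271 months: 273 < 271 is false
  deductible between 4990 USD and 9191 USD: 940 in [4990, 9191] is false
  peril ∈ {fire, theft}: collision is not in the set → false
  police report filed: yes → true
  NOT photo evidence submitted: yes → false
  days until reported ≤ 72 days: 177 ≤ 72 is false
  fraud score ≥ 64: 82 ≥ 64 is true
  claims in prior 3 years ≤ 8: 6 ≤ 8 is true
  claim amount ≤ 120272 USD: 27684 ≤ 120272 is true
  incident in covered region: yes → true
  premiums current: yes → true
  NOT relevant rider attached: no → true
  claim amount ≤ 208298 USD: 27684 ≤ 208298 is true
  policy age ≤ 295 months: 273 ≤ 295 is true
Combine:
[1.1.1.3] false AND true = false
[1.1.1] false OR false OR false = false
[1.1] NOT false = true
[1.2.1] false AND false = false
[1.2.2] true AND true = true
[1.2] exactly-one(false, true) = true
[1] true AND true = true
[2.1.1.1] true → true = true
[2.1.1.2] true OR true = true
[2.1.1] true → true = true
[2.1] NOT true = false
[2.2.1.1] true AND true = true
[2.2.1.2] true AND true = true
[2.2.1] true AND true = true
[2.2] NOT true = false
[2] false OR false = false
[root] true OR false = true
Overall: true → paid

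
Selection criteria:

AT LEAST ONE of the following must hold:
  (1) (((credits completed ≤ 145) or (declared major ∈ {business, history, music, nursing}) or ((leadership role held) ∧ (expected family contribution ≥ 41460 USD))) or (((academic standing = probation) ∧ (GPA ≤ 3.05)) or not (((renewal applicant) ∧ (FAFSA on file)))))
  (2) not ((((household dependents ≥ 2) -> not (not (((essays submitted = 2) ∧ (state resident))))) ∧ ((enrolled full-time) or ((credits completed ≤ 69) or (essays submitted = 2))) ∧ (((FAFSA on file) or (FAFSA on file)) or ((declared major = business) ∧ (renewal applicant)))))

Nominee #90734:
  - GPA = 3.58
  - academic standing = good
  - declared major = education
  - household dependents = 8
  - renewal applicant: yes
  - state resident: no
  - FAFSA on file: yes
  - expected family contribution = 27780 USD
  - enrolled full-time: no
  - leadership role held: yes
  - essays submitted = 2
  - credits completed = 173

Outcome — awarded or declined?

Atomic conditions:
  credits completed ≤ 145: 173 ≤ 145 is false
  declared major ∈ {business, history, music, nursing}: education is not in the set → false
  leadership role held: yes → true
  expected family contribution ≥ 41460 USD: 27780 ≥ 41460 is false
  academic standing = probation: good == probation is false
  GPA ≤ 3.05: 3.58 ≤ 3.05 is false
  renewal applicant: yes → true
  FAFSA on file: yes → true
  household dependents ≥ 2: 8 ≥ 2 is true
  essays submitted = 2: 2 == 2 is true
  state resident: no → false
  enrolled full-time: no → false
  credits completed ≤ 69: 173 ≤ 69 is false
  declared major = business: education == business is false
Combine:
[1.1.3] true AND false = false
[1.1] false OR false OR false = false
[1.2.1] false AND false = false
[1.2.2.1] true AND true = true
[1.2.2] NOT true = false
[1.2] false OR false = false
[1] false OR false = false
[2.1.1.2.1.1] true AND false = false
[2.1.1.2.1] NOT false = true
[2.1.1.2] NOT true = false
[2.1.1] true → false = false
[2.1.2.2] false OR true = true
[2.1.2] false OR true = true
[2.1.3.1] true OR true = true
[2.1.3.2] false AND true = false
[2.1.3] true OR false = true
[2.1] false AND true AND true = false
[2] NOT false = true
[root] false OR true = true
Overall: true → awarded

Awarded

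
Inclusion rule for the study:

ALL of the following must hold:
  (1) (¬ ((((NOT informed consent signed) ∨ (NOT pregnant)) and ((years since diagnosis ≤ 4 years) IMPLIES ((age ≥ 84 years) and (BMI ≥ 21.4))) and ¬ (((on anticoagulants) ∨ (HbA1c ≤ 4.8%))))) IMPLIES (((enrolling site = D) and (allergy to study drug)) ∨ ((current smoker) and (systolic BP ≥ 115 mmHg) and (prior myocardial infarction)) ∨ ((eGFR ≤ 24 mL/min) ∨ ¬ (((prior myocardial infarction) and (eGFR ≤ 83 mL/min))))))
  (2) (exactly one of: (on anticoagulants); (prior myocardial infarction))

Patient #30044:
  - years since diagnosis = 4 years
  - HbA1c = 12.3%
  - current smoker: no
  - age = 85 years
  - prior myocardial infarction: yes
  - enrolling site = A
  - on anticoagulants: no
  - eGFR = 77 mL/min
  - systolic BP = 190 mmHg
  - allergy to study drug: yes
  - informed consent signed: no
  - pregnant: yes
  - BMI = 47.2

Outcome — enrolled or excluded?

Enrolled

Atomic conditions:
  NOT informed consent signed: no → true
  NOT pregnant: yes → false
  years since diagnosis ≤ 4 years: 4 ≤ 4 is true
  age ≥ 84 years: 85 ≥ 84 is true
  BMI ≥ 21.4: 47.2 ≥ 21.4 is true
  on anticoagulants: no → false
  HbA1c ≤ 4.8%: 12.3 ≤ 4.8 is false
  enrolling site = D: A == D is false
  allergy to study drug: yes → true
  current smoker: no → false
  systolic BP ≥ 115 mmHg: 190 ≥ 115 is true
  prior myocardial infarction: yes → true
  eGFR ≤ 24 mL/min: 77 ≤ 24 is false
  eGFR ≤ 83 mL/min: 77 ≤ 83 is true
Combine:
[1.1.1.1] true OR false = true
[1.1.1.2.2] true AND true = true
[1.1.1.2] true → true = true
[1.1.1.3.1] false OR false = false
[1.1.1.3] NOT false = true
[1.1.1] true AND true AND true = true
[1.1] NOT true = false
[1.2.1] false AND true = false
[1.2.2] false AND true AND true = false
[1.2.3.2.1] true AND true = true
[1.2.3.2] NOT true = false
[1.2.3] false OR false = false
[1.2] false OR false OR false = false
[1] false → false (antecedent false ⇒ implication holds) = true
[2] exactly-one(false, true) = true
[root] true AND true = true
Overall: true → enrolled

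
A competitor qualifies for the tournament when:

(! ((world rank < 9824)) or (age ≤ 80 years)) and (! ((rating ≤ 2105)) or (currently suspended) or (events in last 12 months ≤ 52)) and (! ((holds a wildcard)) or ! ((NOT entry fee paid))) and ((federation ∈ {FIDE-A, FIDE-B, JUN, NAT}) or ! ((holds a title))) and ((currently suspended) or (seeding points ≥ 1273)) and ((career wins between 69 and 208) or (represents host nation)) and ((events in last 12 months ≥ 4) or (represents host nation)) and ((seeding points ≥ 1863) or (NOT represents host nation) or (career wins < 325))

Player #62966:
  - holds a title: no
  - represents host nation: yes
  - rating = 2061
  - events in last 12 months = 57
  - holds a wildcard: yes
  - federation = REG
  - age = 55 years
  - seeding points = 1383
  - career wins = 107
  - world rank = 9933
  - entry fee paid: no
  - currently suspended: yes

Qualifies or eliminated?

Eliminated

Atomic conditions:
  world rank < 9824: 9933 < 9824 is false
  age ≤ 80 years: 55 ≤ 80 is true
  rating ≤ 2105: 2061 ≤ 2105 is true
  currently suspended: yes → true
  events in last 12 months ≤ 52: 57 ≤ 52 is false
  holds a wildcard: yes → true
  NOT entry fee paid: no → true
  federation ∈ {FIDE-A, FIDE-B, JUN, NAT}: REG is not in the set → false
  holds a title: no → false
  seeding points ≥ 1273: 1383 ≥ 1273 is true
  career wins between 69 and 208: 107 in [69, 208] is true
  represents host nation: yes → true
  events in last 12 months ≥ 4: 57 ≥ 4 is true
  seeding points ≥ 1863: 1383 ≥ 1863 is false
  NOT represents host nation: yes → false
  career wins < 325: 107 < 325 is true
Combine:
[1.1] NOT false = true
[1] true OR true = true
[2.1] NOT true = false
[2] false OR true OR false = true
[3.1] NOT true = false
[3.2] NOT true = false
[3] false OR false = false
[4.2] NOT false = true
[4] false OR true = true
[5] true OR true = true
[6] true OR true = true
[7] true OR true = true
[8] false OR false OR true = true
[root] true AND true AND false AND true AND true AND true AND true AND true = false
Overall: false → eliminated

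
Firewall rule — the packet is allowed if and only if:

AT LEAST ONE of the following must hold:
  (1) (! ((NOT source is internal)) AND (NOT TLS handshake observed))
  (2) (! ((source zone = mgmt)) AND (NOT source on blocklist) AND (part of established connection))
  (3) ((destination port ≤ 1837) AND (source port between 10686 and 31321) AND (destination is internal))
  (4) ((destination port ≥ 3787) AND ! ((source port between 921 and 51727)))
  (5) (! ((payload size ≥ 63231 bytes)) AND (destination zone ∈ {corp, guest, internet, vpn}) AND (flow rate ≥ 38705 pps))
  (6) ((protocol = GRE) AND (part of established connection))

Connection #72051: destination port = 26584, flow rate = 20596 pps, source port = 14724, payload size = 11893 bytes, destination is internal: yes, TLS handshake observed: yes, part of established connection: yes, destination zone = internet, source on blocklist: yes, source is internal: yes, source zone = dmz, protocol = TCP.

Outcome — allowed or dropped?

Dropped

Atomic conditions:
  NOT source is internal: yes → false
  NOT TLS handshake observed: yes → false
  source zone = mgmt: dmz == mgmt is false
  NOT source on blocklist: yes → false
  part of established connection: yes → true
  destination port ≤ 1837: 26584 ≤ 1837 is false
  source port between 10686 and 31321: 14724 in [10686, 31321] is true
  destination is internal: yes → true
  destination port ≥ 3787: 26584 ≥ 3787 is true
  source port between 921 and 51727: 14724 in [921, 51727] is true
  payload size ≥ 63231 bytes: 11893 ≥ 63231 is false
  destination zone ∈ {corp, guest, internet, vpn}: internet is in the set → true
  flow rate ≥ 38705 pps: 20596 ≥ 38705 is false
  protocol = GRE: TCP == GRE is false
Combine:
[1.1] NOT false = true
[1] true AND false = false
[2.1] NOT false = true
[2] true AND false AND true = false
[3] false AND true AND true = false
[4.2] NOT true = false
[4] true AND false = false
[5.1] NOT false = true
[5] true AND true AND false = false
[6] false AND true = false
[root] false OR false OR false OR false OR false OR false = false
Overall: false → dropped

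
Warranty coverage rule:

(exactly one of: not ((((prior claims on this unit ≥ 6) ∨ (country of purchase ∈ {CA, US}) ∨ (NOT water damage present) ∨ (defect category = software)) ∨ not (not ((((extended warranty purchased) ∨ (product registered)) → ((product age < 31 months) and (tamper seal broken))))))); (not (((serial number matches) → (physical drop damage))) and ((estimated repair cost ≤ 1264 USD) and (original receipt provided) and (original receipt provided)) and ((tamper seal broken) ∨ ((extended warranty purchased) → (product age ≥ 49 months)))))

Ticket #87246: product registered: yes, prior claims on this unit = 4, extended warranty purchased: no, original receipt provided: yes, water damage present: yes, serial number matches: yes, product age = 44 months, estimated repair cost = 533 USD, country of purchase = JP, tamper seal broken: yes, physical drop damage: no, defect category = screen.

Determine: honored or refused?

Atomic conditions:
  prior claims on this unit ≥ 6: 4 ≥ 6 is false
  country of purchase ∈ {CA, US}: JP is not in the set → false
  NOT water damage present: yes → false
  defect category = software: screen == software is false
  extended warranty purchased: no → false
  product registered: yes → true
  product age < 31 months: 44 < 31 is false
  tamper seal broken: yes → true
  serial number matches: yes → true
  physical drop damage: no → false
  estimated repair cost ≤ 1264 USD: 533 ≤ 1264 is true
  original receipt provided: yes → true
  product age ≥ 49 months: 44 ≥ 49 is false
Combine:
[1.1.1] false OR false OR false OR false = false
[1.1.2.1.1.1] false OR true = true
[1.1.2.1.1.2] false AND true = false
[1.1.2.1.1] true → false = false
[1.1.2.1] NOT false = true
[1.1.2] NOT true = false
[1.1] false OR false = false
[1] NOT false = true
[2.1.1] true → false = false
[2.1] NOT false = true
[2.2] true AND true AND true = true
[2.3.2] false → false (antecedent false ⇒ implication holds) = true
[2.3] true OR true = true
[2] true AND true AND true = true
[root] exactly-one(true, true) = false
Overall: false → refused

Refused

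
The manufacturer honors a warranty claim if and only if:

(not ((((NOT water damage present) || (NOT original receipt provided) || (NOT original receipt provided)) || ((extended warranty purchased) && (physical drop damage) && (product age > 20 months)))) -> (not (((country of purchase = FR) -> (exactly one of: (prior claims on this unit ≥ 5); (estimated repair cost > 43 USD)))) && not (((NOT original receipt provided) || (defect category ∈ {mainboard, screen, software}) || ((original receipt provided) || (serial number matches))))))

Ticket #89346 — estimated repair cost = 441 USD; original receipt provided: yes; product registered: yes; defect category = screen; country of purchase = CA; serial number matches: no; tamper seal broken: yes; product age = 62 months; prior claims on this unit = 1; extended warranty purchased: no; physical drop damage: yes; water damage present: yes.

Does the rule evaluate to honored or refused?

Refused

Atomic conditions:
  NOT water damage present: yes → false
  NOT original receipt provided: yes → false
  extended warranty purchased: no → false
  physical drop damage: yes → true
  product age > 20 months: 62 > 20 is true
  country of purchase = FR: CA == FR is false
  prior claims on this unit ≥ 5: 1 ≥ 5 is false
  estimated repair cost > 43 USD: 441 > 43 is true
  defect category ∈ {mainboard, screen, software}: screen is in the set → true
  original receipt provided: yes → true
  serial number matches: no → false
Combine:
[1.1.1] false OR false OR false = false
[1.1.2] false AND true AND true = false
[1.1] false OR false = false
[1] NOT false = true
[2.1.1.2] exactly-one(false, true) = true
[2.1.1] false → true (antecedent false ⇒ implication holds) = true
[2.1] NOT true = false
[2.2.1.3] true OR false = true
[2.2.1] false OR true OR true = true
[2.2] NOT true = false
[2] false AND false = false
[root] true → false = false
Overall: false → refused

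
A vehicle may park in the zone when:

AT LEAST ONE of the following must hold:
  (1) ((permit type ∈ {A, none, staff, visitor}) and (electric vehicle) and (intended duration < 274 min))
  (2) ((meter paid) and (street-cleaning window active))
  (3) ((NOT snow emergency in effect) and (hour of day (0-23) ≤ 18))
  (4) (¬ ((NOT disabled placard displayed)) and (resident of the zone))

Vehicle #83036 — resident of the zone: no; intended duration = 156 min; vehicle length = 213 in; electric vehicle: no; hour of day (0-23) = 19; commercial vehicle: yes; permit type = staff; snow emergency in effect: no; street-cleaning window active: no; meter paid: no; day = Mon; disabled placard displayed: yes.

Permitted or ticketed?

Atomic conditions:
  permit type ∈ {A, none, staff, visitor}: staff is in the set → true
  electric vehicle: no → false
  intended duration < 274 min: 156 < 274 is true
  meter paid: no → false
  street-cleaning window active: no → false
  NOT snow emergency in effect: no → true
  hour of day (0-23) ≤ 18: 19 ≤ 18 is false
  NOT disabled placard displayed: yes → false
  resident of the zone: no → false
Combine:
[1] true AND false AND true = false
[2] false AND false = false
[3] true AND false = false
[4.1] NOT false = true
[4] true AND false = false
[root] false OR false OR false OR false = false
Overall: false → ticketed

Ticketed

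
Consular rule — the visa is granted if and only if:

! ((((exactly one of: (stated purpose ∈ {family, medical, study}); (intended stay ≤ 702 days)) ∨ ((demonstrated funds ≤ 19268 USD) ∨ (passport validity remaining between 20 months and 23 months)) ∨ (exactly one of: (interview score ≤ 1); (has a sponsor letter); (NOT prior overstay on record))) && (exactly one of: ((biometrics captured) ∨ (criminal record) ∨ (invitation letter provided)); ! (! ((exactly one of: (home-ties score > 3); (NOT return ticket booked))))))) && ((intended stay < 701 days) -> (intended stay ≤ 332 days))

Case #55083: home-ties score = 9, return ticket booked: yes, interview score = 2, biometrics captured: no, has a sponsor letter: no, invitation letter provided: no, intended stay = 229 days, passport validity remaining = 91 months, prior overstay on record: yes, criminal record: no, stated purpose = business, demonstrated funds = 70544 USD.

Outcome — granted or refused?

Atomic conditions:
  stated purpose ∈ {family, medical, study}: business is not in the set → false
  intended stay ≤ 702 days: 229 ≤ 702 is true
  demonstrated funds ≤ 19268 USD: 70544 ≤ 19268 is false
  passport validity remaining between 20 months and 23 months: 91 in [20, 23] is false
  interview score ≤ 1: 2 ≤ 1 is false
  has a sponsor letter: no → false
  NOT prior overstay on record: yes → false
  biometrics captured: no → false
  criminal record: no → false
  invitation letter provided: no → false
  home-ties score > 3: 9 > 3 is true
  NOT return ticket booked: yes → false
  intended stay < 701 days: 229 < 701 is true
  intended stay ≤ 332 days: 229 ≤ 332 is true
Combine:
[1.1.1.1] exactly-one(false, true) = true
[1.1.1.2] false OR false = false
[1.1.1.3] exactly-one(false, false, false) = false
[1.1.1] true OR false OR false = true
[1.1.2.1] false OR false OR false = false
[1.1.2.2.1.1] exactly-one(true, false) = true
[1.1.2.2.1] NOT true = false
[1.1.2.2] NOT false = true
[1.1.2] exactly-one(false, true) = true
[1.1] true AND true = true
[1] NOT true = false
[2] true → true = true
[root] false AND true = false
Overall: false → refused

Refused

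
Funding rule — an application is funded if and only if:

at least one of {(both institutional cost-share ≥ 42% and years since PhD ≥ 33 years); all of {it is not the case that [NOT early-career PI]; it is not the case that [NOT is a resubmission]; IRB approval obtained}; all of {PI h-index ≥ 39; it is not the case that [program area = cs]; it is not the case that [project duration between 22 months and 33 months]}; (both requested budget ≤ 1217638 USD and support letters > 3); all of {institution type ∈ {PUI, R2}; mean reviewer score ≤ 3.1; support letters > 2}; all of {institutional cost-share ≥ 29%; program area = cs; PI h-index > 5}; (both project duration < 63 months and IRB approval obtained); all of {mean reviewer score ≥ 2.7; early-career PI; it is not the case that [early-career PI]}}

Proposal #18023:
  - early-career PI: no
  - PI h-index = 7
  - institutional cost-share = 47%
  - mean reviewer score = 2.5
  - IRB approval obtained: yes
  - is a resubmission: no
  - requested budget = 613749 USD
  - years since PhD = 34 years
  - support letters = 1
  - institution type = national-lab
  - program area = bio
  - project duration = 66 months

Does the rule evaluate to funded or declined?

Atomic conditions:
  institutional cost-share ≥ 42%: 47 ≥ 42 is true
  years since PhD ≥ 33 years: 34 ≥ 33 is true
  NOT early-career PI: no → true
  NOT is a resubmission: no → true
  IRB approval obtained: yes → true
  PI h-index ≥ 39: 7 ≥ 39 is false
  program area = cs: bio == cs is false
  project duration between 22 months and 33 months: 66 in [22, 33] is false
  requested budget ≤ 1217638 USD: 613749 ≤ 1217638 is true
  support letters > 3: 1 > 3 is false
  institution type ∈ {PUI, R2}: national-lab is not in the set → false
  mean reviewer score ≤ 3.1: 2.5 ≤ 3.1 is true
  support letters > 2: 1 > 2 is false
  institutional cost-share ≥ 29%: 47 ≥ 29 is true
  PI h-index > 5: 7 > 5 is true
  project duration < 63 months: 66 < 63 is false
  mean reviewer score ≥ 2.7: 2.5 ≥ 2.7 is false
  early-career PI: no → false
Combine:
[1] true AND true = true
[2.1] NOT true = false
[2.2] NOT true = false
[2] false AND false AND true = false
[3.2] NOT false = true
[3.3] NOT false = true
[3] false AND true AND true = false
[4] true AND false = false
[5] false AND true AND false = false
[6] true AND false AND true = false
[7] false AND true = false
[8.3] NOT false = true
[8] false AND false AND true = false
[root] true OR false OR false OR false OR false OR false OR false OR false = true
Overall: true → funded

Funded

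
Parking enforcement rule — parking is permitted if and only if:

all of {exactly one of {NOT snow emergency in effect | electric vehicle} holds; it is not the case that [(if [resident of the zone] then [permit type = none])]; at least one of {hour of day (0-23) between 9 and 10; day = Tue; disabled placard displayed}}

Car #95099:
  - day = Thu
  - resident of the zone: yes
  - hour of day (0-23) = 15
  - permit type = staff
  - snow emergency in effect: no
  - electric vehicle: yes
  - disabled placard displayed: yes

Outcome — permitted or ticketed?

Atomic conditions:
  NOT snow emergency in effect: no → true
  electric vehicle: yes → true
  resident of the zone: yes → true
  permit type = none: staff == none is false
  hour of day (0-23) between 9 and 10: 15 in [9, 10] is false
  day = Tue: Thu == Tue is false
  disabled placard displayed: yes → true
Combine:
[1] exactly-one(true, true) = false
[2.1] true → false = false
[2] NOT false = true
[3] false OR false OR true = true
[root] false AND true AND true = false
Overall: false → ticketed

Ticketed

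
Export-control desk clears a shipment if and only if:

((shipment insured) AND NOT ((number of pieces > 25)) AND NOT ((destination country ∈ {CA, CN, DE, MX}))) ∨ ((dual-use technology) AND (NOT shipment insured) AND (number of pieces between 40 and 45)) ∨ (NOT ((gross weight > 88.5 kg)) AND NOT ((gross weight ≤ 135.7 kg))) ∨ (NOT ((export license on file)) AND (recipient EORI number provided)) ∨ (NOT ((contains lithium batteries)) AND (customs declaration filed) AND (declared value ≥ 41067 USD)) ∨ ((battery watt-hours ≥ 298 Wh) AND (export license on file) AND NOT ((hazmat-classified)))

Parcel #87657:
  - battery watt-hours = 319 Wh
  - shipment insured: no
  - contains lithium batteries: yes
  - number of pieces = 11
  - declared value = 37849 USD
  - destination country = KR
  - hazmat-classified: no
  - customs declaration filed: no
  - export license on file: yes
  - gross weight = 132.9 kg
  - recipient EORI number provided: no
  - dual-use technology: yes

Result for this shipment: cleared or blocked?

Atomic conditions:
  shipment insured: no → false
  number of pieces > 25: 11 > 25 is false
  destination country ∈ {CA, CN, DE, MX}: KR is not in the set → false
  dual-use technology: yes → true
  NOT shipment insured: no → true
  number of pieces between 40 and 45: 11 in [40, 45] is false
  gross weight > 88.5 kg: 132.9 > 88.5 is true
  gross weight ≤ 135.7 kg: 132.9 ≤ 135.7 is true
  export license on file: yes → true
  recipient EORI number provided: no → false
  contains lithium batteries: yes → true
  customs declaration filed: no → false
  declared value ≥ 41067 USD: 37849 ≥ 41067 is false
  battery watt-hours ≥ 298 Wh: 319 ≥ 298 is true
  hazmat-classified: no → false
Combine:
[1.2] NOT false = true
[1.3] NOT false = true
[1] false AND true AND true = false
[2] true AND true AND false = false
[3.1] NOT true = false
[3.2] NOT true = false
[3] false AND false = false
[4.1] NOT true = false
[4] false AND false = false
[5.1] NOT true = false
[5] false AND false AND false = false
[6.3] NOT false = true
[6] true AND true AND true = true
[root] false OR false OR false OR false OR false OR true = true
Overall: true → cleared

Cleared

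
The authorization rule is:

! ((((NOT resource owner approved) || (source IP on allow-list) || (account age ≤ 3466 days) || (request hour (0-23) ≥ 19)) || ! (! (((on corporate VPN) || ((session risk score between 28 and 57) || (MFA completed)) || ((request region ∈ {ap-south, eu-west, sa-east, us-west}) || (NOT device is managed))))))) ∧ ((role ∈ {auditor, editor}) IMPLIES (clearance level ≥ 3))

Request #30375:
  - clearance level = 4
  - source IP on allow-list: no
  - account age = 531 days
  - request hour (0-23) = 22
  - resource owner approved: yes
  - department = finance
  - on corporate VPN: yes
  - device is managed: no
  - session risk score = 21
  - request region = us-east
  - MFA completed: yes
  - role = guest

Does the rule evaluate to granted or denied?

Atomic conditions:
  NOT resource owner approved: yes → false
  source IP on allow-list: no → false
  account age ≤ 3466 days: 531 ≤ 3466 is true
  request hour (0-23) ≥ 19: 22 ≥ 19 is true
  on corporate VPN: yes → true
  session risk score between 28 and 57: 21 in [28, 57] is false
  MFA completed: yes → true
  request region ∈ {ap-south, eu-west, sa-east, us-west}: us-east is not in the set → false
  NOT device is managed: no → true
  role ∈ {auditor, editor}: guest is not in the set → false
  clearance level ≥ 3: 4 ≥ 3 is true
Combine:
[1.1.1] false OR false OR true OR true = true
[1.1.2.1.1.2] false OR true = true
[1.1.2.1.1.3] false OR true = true
[1.1.2.1.1] true OR true OR true = true
[1.1.2.1] NOT true = false
[1.1.2] NOT false = true
[1.1] true OR true = true
[1] NOT true = false
[2] false → true (antecedent false ⇒ implication holds) = true
[root] false AND true = false
Overall: false → denied

Denied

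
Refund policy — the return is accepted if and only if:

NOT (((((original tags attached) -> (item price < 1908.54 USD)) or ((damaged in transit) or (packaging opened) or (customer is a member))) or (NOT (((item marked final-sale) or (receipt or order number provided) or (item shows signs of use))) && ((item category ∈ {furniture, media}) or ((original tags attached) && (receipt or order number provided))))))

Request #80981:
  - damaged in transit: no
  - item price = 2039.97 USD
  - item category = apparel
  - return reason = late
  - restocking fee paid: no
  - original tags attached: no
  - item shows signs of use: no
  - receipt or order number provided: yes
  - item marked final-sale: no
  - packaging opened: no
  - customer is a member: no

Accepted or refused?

Atomic conditions:
  original tags attached: no → false
  item price < 1908.54 USD: 2039.97 < 1908.54 is false
  damaged in transit: no → false
  packaging opened: no → false
  customer is a member: no → false
  item marked final-sale: no → false
  receipt or order number provided: yes → true
  item shows signs of use: no → false
  item category ∈ {furniture, media}: apparel is not in the set → false
Combine:
[1.1.1] false → false (antecedent false ⇒ implication holds) = true
[1.1.2] false OR false OR false = false
[1.1] true OR false = true
[1.2.1.1] false OR true OR false = true
[1.2.1] NOT true = false
[1.2.2.2] false AND true = false
[1.2.2] false OR false = false
[1.2] false AND false = false
[1] true OR false = true
[root] NOT true = false
Overall: false → refused

Refused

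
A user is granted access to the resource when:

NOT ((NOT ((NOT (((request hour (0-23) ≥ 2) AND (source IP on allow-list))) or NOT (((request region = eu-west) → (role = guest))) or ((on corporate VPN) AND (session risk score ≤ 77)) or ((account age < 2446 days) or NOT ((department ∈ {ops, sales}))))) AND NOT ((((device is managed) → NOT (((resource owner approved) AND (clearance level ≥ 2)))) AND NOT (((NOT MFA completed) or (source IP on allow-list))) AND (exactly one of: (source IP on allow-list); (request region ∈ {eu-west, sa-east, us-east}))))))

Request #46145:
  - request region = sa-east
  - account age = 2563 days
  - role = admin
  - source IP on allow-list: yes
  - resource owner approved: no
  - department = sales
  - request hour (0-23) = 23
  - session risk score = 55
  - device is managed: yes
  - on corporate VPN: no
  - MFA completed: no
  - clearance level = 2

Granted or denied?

Atomic conditions:
  request hour (0-23) ≥ 2: 23 ≥ 2 is true
  source IP on allow-list: yes → true
  request region = eu-west: sa-east == eu-west is false
  role = guest: admin == guest is false
  on corporate VPN: no → false
  session risk score ≤ 77: 55 ≤ 77 is true
  account age < 2446 days: 2563 < 2446 is false
  department ∈ {ops, sales}: sales is in the set → true
  device is managed: yes → true
  resource owner approved: no → false
  clearance level ≥ 2: 2 ≥ 2 is true
  NOT MFA completed: no → true
  request region ∈ {eu-west, sa-east, us-east}: sa-east is in the set → true
Combine:
[1.1.1.1.1] true AND true = true
[1.1.1.1] NOT true = false
[1.1.1.2.1] false → false (antecedent false ⇒ implication holds) = true
[1.1.1.2] NOT true = false
[1.1.1.3] false AND true = false
[1.1.1.4.2] NOT true = false
[1.1.1.4] false OR false = false
[1.1.1] false OR false OR false OR false = false
[1.1] NOT false = true
[1.2.1.1.2.1] false AND true = false
[1.2.1.1.2] NOT false = true
[1.2.1.1] true → true = true
[1.2.1.2.1] true OR true = true
[1.2.1.2] NOT true = false
[1.2.1.3] exactly-one(true, true) = false
[1.2.1] true AND false AND false = false
[1.2] NOT false = true
[1] true AND true = true
[root] NOT true = false
Overall: false → denied

Denied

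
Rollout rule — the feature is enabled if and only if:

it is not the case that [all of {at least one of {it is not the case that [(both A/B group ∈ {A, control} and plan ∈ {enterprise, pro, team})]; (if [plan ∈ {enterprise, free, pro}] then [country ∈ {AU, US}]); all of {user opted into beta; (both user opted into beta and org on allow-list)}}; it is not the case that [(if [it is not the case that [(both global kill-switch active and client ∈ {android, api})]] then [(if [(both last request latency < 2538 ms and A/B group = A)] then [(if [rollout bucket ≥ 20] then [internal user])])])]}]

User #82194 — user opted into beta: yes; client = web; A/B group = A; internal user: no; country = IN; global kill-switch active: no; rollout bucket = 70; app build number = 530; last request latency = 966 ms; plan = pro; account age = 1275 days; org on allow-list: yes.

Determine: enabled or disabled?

Disabled

Atomic conditions:
  A/B group ∈ {A, control}: A is in the set → true
  plan ∈ {enterprise, pro, team}: pro is in the set → true
  plan ∈ {enterprise, free, pro}: pro is in the set → true
  country ∈ {AU, US}: IN is not in the set → false
  user opted into beta: yes → true
  org on allow-list: yes → true
  global kill-switch active: no → false
  client ∈ {android, api}: web is not in the set → false
  last request latency < 2538 ms: 966 < 2538 is true
  A/B group = A: A == A is true
  rollout bucket ≥ 20: 70 ≥ 20 is true
  internal user: no → false
Combine:
[1.1.1.1] true AND true = true
[1.1.1] NOT true = false
[1.1.2] true → false = false
[1.1.3.2] true AND true = true
[1.1.3] true AND true = true
[1.1] false OR false OR true = true
[1.2.1.1.1] false AND false = false
[1.2.1.1] NOT false = true
[1.2.1.2.1] true AND true = true
[1.2.1.2.2] true → false = false
[1.2.1.2] true → false = false
[1.2.1] true → false = false
[1.2] NOT false = true
[1] true AND true = true
[root] NOT true = false
Overall: false → disabled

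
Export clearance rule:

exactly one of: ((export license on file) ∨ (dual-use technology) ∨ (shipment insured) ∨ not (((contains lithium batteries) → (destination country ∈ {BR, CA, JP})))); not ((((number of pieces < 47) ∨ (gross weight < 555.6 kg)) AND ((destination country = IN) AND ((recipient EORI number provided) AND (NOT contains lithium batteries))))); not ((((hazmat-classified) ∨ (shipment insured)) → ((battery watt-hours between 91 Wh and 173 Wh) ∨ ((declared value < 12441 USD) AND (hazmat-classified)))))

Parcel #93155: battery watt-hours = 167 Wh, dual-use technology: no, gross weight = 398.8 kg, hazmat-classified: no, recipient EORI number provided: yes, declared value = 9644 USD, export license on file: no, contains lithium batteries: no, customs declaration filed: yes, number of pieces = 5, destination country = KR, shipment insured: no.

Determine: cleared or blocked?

Cleared

Atomic conditions:
  export license on file: no → false
  dual-use technology: no → false
  shipment insured: no → false
  contains lithium batteries: no → false
  destination country ∈ {BR, CA, JP}: KR is not in the set → false
  number of pieces < 47: 5 < 47 is true
  gross weight < 555.6 kg: 398.8 < 555.6 is true
  destination country = IN: KR == IN is false
  recipient EORI number provided: yes → true
  NOT contains lithium batteries: no → true
  hazmat-classified: no → false
  battery watt-hours between 91 Wh and 173 Wh: 167 in [91, 173] is true
  declared value < 12441 USD: 9644 < 12441 is true
Combine:
[1.4.1] false → false (antecedent false ⇒ implication holds) = true
[1.4] NOT true = false
[1] false OR false OR false OR false = false
[2.1.1] true OR true = true
[2.1.2.2] true AND true = true
[2.1.2] false AND true = false
[2.1] true AND false = false
[2] NOT false = true
[3.1.1] false OR false = false
[3.1.2.2] true AND false = false
[3.1.2] true OR false = true
[3.1] false → true (antecedent false ⇒ implication holds) = true
[3] NOT true = false
[root] exactly-one(false, true, false) = true
Overall: true → cleared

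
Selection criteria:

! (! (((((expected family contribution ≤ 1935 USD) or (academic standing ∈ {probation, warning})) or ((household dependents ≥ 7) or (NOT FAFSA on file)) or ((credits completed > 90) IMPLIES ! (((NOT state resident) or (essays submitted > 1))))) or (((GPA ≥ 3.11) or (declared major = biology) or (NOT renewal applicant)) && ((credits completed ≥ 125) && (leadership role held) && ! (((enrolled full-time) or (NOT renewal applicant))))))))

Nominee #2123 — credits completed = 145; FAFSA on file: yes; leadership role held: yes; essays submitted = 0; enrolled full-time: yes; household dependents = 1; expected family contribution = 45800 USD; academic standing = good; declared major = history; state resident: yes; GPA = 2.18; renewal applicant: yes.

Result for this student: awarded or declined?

Awarded

Atomic conditions:
  expected family contribution ≤ 1935 USD: 45800 ≤ 1935 is false
  academic standing ∈ {probation, warning}: good is not in the set → false
  household dependents ≥ 7: 1 ≥ 7 is false
  NOT FAFSA on file: yes → false
  credits completed > 90: 145 > 90 is true
  NOT state resident: yes → false
  essays submitted > 1: 0 > 1 is false
  GPA ≥ 3.11: 2.18 ≥ 3.11 is false
  declared major = biology: history == biology is false
  NOT renewal applicant: yes → false
  credits completed ≥ 125: 145 ≥ 125 is true
  leadership role held: yes → true
  enrolled full-time: yes → true
Combine:
[1.1.1.1] false OR false = false
[1.1.1.2] false OR false = false
[1.1.1.3.2.1] false OR false = false
[1.1.1.3.2] NOT false = true
[1.1.1.3] true → true = true
[1.1.1] false OR false OR true = true
[1.1.2.1] false OR false OR false = false
[1.1.2.2.3.1] true OR false = true
[1.1.2.2.3] NOT true = false
[1.1.2.2] true AND true AND false = false
[1.1.2] false AND false = false
[1.1] true OR false = true
[1] NOT true = false
[root] NOT false = true
Overall: true → awarded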